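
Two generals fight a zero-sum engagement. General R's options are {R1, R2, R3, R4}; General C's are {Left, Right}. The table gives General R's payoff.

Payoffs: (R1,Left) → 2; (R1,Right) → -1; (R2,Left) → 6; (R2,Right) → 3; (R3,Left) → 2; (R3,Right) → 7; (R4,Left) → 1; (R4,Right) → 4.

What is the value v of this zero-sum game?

9/2

Row minima: R1 → -1, R2 → 3, R3 → 2, R4 → 1; maximin = 3.
Column maxima: Left → 6, Right → 7; minimax = 6.
3 ≠ 6, so there is no saddle point; optimal play is mixed.
R1 is strictly dominated by R2, so General R never plays it.
R4 is strictly dominated by R3, so General R never plays it.
On the remaining 2×2 (R2, R3 vs Left, Right):
Let General R play R2 with probability p. Expected payoff against Left: 6p + 2(1−p) = 4p + 2; against Right: 3p + 7(1−p) = −4p + 7.
Setting these equal: 4p + 2 = −4p + 7 ⇒ 8p = 5 ⇒ p = 5/8, and the value is (4)·(5/8) + 2 = 9/2.
For General C: with q = P(Left), equating R2's and R3's payoffs gives 3q + 3 = −5q + 7 ⇒ q = 1/2.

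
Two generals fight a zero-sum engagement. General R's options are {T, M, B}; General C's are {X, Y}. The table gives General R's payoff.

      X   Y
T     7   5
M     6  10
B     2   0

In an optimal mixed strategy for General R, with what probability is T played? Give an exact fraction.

Row minima: T → 5, M → 6, B → 0; maximin = 6.
Column maxima: X → 7, Y → 10; minimax = 7.
6 ≠ 7, so there is no saddle point; optimal play is mixed.
B is strictly dominated by T, so General R never plays it.
On the remaining 2×2 (T, M vs X, Y):
Let General R play T with probability p. Expected payoff against X: 7p + 6(1−p) = p + 6; against Y: 5p + 10(1−p) = −5p + 10.
Setting these equal: p + 6 = −5p + 10 ⇒ 6p = 4 ⇒ p = 2/3, and the value is (1)·(2/3) + 6 = 20/3.
For General C: with q = P(X), equating T's and M's payoffs gives 2q + 5 = −4q + 10 ⇒ q = 5/6.

2/3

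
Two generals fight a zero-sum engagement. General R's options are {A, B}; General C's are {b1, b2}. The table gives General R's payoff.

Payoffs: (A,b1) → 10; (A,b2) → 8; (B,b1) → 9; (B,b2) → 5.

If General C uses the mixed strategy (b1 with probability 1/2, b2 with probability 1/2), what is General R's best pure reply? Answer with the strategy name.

A

Expected payoff of A: (1/2)·10 + (1/2)·8 = 9.
Expected payoff of B: (1/2)·9 + (1/2)·5 = 7.
The largest is 9, so General R's best response is A.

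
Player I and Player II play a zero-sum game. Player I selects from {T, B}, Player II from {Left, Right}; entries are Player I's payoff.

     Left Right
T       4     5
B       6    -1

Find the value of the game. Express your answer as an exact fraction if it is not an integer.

17/4

Row minima: T → 4, B → -1; maximin = 4.
Column maxima: Left → 6, Right → 5; minimax = 5.
4 ≠ 5, so there is no saddle point; optimal play is mixed.
Let Player I play T with probability p. Expected payoff against Left: 4p + 6(1−p) = −2p + 6; against Right: 5p + (-1)(1−p) = 6p − 1.
Setting these equal: −2p + 6 = 6p − 1 ⇒ −8p = -7 ⇒ p = 7/8, and the value is (-2)·(7/8) + 6 = 17/4.
For Player II: with q = P(Left), equating T's and B's payoffs gives −q + 5 = 7q − 1 ⇒ q = 3/4.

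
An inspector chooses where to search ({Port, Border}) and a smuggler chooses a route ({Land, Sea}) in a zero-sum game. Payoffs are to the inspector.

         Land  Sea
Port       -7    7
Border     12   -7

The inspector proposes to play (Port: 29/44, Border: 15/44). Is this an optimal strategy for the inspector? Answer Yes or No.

Against Land this mix gives (29/44)·(-7) + (15/44)·12 = -23/44.
Against Sea this mix gives (29/44)·7 + (15/44)·(-7) = 49/22.
The smuggler will play Land, holding the inspector to -23/44. Shifting weight toward the row that does better against Land would raise this floor (the equalizing mix achieves 35/33 against both Land and Sea), so the proposed strategy is not optimal.

No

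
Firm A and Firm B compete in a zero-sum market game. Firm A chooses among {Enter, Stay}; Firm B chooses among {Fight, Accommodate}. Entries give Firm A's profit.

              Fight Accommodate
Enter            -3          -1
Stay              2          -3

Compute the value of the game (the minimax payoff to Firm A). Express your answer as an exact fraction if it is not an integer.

-11/7

Row minima: Enter → -3, Stay → -3; maximin = -3.
Column maxima: Fight → 2, Accommodate → -1; minimax = -1.
-3 ≠ -1, so there is no saddle point; optimal play is mixed.
Let Firm A play Enter with probability p. Expected payoff against Fight: (-3)p + 2(1−p) = −5p + 2; against Accommodate: (-1)p + (-3)(1−p) = 2p − 3.
Setting these equal: −5p + 2 = 2p − 3 ⇒ −7p = -5 ⇒ p = 5/7, and the value is (-5)·(5/7) + 2 = -11/7.
For Firm B: with q = P(Fight), equating Enter's and Stay's payoffs gives −2q − 1 = 5q − 3 ⇒ q = 2/7.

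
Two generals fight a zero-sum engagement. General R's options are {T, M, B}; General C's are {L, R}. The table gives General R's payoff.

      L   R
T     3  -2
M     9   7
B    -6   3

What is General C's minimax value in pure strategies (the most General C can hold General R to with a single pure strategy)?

7

Column maxima: L → 9, R → 7.
The smallest of these is 7.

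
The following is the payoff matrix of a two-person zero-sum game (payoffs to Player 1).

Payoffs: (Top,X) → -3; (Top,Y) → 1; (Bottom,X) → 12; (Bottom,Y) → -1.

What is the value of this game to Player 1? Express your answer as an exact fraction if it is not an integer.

9/17

Row minima: Top → -3, Bottom → -1; maximin = -1.
Column maxima: X → 12, Y → 1; minimax = 1.
-1 ≠ 1, so there is no saddle point; optimal play is mixed.
Let Player 1 play Top with probability p. Expected payoff against X: (-3)p + 12(1−p) = −15p + 12; against Y: 1p + (-1)(1−p) = 2p − 1.
Setting these equal: −15p + 12 = 2p − 1 ⇒ −17p = -13 ⇒ p = 13/17, and the value is (-15)·(13/17) + 12 = 9/17.
For Player 2: with q = P(X), equating Top's and Bottom's payoffs gives −4q + 1 = 13q − 1 ⇒ q = 2/17.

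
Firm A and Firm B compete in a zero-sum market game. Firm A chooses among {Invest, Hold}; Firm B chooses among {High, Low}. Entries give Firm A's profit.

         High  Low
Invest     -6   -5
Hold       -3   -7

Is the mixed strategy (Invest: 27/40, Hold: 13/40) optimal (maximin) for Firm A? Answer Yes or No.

Against High this mix gives (27/40)·(-6) + (13/40)·(-3) = -201/40.
Against Low this mix gives (27/40)·(-5) + (13/40)·(-7) = -113/20.
Firm B will play Low, holding Firm A to -113/20. Shifting weight toward the row that does better against Low would raise this floor (the equalizing mix achieves -27/5 against both Low and High), so the proposed strategy is not optimal.

No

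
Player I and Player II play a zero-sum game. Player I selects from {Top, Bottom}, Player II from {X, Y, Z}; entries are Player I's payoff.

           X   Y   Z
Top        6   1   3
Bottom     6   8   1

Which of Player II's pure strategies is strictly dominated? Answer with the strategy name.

X

Z holds Player I's payoff strictly below X in every row: 3 < 6, 1 < 6.
So X is strictly dominated for Player II.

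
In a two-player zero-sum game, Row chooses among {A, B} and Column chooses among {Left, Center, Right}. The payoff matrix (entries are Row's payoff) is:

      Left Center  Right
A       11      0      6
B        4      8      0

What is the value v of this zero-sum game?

Row minima: A → 0, B → 0; maximin = 0.
Column maxima: Left → 11, Center → 8, Right → 6; minimax = 6.
0 ≠ 6, so there is no saddle point; optimal play is mixed.
Left is strictly dominated by Right (it gives Row strictly more in every row), so Column never plays it.
On the remaining 2×2 (A, B vs Center, Right):
Let Row play A with probability p. Expected payoff against Center: 0p + 8(1−p) = −8p + 8; against Right: 6p + 0(1−p) = 6p.
Setting these equal: −8p + 8 = 6p ⇒ −14p = -8 ⇒ p = 4/7, and the value is (-8)·(4/7) + 8 = 24/7.
For Column: with q = P(Center), equating A's and B's payoffs gives −6q + 6 = 8q ⇒ q = 3/7.

24/7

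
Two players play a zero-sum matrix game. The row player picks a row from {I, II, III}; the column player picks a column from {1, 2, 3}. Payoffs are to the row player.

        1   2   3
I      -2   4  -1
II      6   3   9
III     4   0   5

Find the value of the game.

Row minima: I → -2, II → 3, III → 0; maximin = 3.
Column maxima: 1 → 6, 2 → 4, 3 → 9; minimax = 4.
3 ≠ 4, so there is no saddle point; optimal play is mixed.
III is strictly dominated by II, so the row player never plays it.
3 is strictly dominated by 1 (it gives the row player strictly more in every row), so the column player never plays it.
On the remaining 2×2 (I, II vs 1, 2):
Let the row player play I with probability p. Expected payoff against 1: (-2)p + 6(1−p) = −8p + 6; against 2: 4p + 3(1−p) = p + 3.
Setting these equal: −8p + 6 = p + 3 ⇒ −9p = -3 ⇒ p = 1/3, and the value is (-8)·(1/3) + 6 = 10/3.
For the column player: with q = P(1), equating I's and II's payoffs gives −6q + 4 = 3q + 3 ⇒ q = 1/9.

10/3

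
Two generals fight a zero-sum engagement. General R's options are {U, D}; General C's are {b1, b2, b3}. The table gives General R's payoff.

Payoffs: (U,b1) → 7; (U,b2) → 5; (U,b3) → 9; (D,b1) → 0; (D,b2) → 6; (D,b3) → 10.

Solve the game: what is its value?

Row minima: U → 5, D → 0; maximin = 5.
Column maxima: b1 → 7, b2 → 6, b3 → 10; minimax = 6.
5 ≠ 6, so there is no saddle point; optimal play is mixed.
b3 is strictly dominated by b1 (it gives General R strictly more in every row), so General C never plays it.
On the remaining 2×2 (U, D vs b1, b2):
Let General R play U with probability p. Expected payoff against b1: 7p + 0(1−p) = 7p; against b2: 5p + 6(1−p) = −p + 6.
Setting these equal: 7p = −p + 6 ⇒ 8p = 6 ⇒ p = 3/4, and the value is (7)·(3/4) = 21/4.
For General C: with q = P(b1), equating U's and D's payoffs gives 2q + 5 = −6q + 6 ⇒ q = 1/8.

21/4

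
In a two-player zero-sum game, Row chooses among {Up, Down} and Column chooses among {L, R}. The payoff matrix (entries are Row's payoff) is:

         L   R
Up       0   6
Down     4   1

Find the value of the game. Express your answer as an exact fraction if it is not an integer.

Row minima: Up → 0, Down → 1; maximin = 1.
Column maxima: L → 4, R → 6; minimax = 4.
1 ≠ 4, so there is no saddle point; optimal play is mixed.
Let Row play Up with probability p. Expected payoff against L: 0p + 4(1−p) = −4p + 4; against R: 6p + 1(1−p) = 5p + 1.
Setting these equal: −4p + 4 = 5p + 1 ⇒ −9p = -3 ⇒ p = 1/3, and the value is (-4)·(1/3) + 4 = 8/3.
For Column: with q = P(L), equating Up's and Down's payoffs gives −6q + 6 = 3q + 1 ⇒ q = 5/9.

8/3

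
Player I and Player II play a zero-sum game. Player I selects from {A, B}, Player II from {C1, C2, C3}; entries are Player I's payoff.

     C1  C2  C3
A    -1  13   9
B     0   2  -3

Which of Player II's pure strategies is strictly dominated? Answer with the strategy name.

C2

C1 holds Player I's payoff strictly below C2 in every row: -1 < 13, 0 < 2.
So C2 is strictly dominated for Player II.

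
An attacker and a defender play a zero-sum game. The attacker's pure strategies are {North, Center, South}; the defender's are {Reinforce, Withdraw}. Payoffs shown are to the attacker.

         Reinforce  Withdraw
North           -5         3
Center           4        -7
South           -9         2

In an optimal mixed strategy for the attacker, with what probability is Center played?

8/19

Row minima: North → -5, Center → -7, South → -9; maximin = -5.
Column maxima: Reinforce → 4, Withdraw → 3; minimax = 3.
-5 ≠ 3, so there is no saddle point; optimal play is mixed.
South is strictly dominated by North, so the attacker never plays it.
On the remaining 2×2 (North, Center vs Reinforce, Withdraw):
Let the attacker play North with probability p. Expected payoff against Reinforce: (-5)p + 4(1−p) = −9p + 4; against Withdraw: 3p + (-7)(1−p) = 10p − 7.
Setting these equal: −9p + 4 = 10p − 7 ⇒ −19p = -11 ⇒ p = 11/19, and the value is (-9)·(11/19) + 4 = -23/19.
For the defender: with q = P(Reinforce), equating North's and Center's payoffs gives −8q + 3 = 11q − 7 ⇒ q = 10/19.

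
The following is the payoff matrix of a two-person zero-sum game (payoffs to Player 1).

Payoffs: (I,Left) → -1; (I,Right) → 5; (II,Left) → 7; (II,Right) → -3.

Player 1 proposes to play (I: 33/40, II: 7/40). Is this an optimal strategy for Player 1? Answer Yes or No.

No

Against Left this mix gives (33/40)·(-1) + (7/40)·7 = 2/5.
Against Right this mix gives (33/40)·5 + (7/40)·(-3) = 18/5.
Player 2 will play Left, holding Player 1 to 2/5. Shifting weight toward the row that does better against Left would raise this floor (the equalizing mix achieves 2 against both Left and Right), so the proposed strategy is not optimal.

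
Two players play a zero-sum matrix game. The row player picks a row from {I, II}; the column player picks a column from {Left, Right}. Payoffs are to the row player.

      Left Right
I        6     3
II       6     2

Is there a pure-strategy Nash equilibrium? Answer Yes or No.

Yes

Row minima: I → 3, II → 2; maximin = 3.
Column maxima: Left → 6, Right → 3; minimax = 3.
maximin = minimax = 3, so a saddle point exists.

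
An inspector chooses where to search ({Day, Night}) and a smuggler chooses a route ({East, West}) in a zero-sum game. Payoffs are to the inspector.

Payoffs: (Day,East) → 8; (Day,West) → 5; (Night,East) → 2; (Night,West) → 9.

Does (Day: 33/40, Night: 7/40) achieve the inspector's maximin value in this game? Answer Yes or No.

No

Against East this mix gives (33/40)·8 + (7/40)·2 = 139/20.
Against West this mix gives (33/40)·5 + (7/40)·9 = 57/10.
The smuggler will play West, holding the inspector to 57/10. Shifting weight toward the row that does better against West would raise this floor (the equalizing mix achieves 31/5 against both West and East), so the proposed strategy is not optimal.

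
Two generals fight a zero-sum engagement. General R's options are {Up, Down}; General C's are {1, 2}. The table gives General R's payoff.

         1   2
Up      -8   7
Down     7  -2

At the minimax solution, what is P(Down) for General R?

Row minima: Up → -8, Down → -2; maximin = -2.
Column maxima: 1 → 7, 2 → 7; minimax = 7.
-2 ≠ 7, so there is no saddle point; optimal play is mixed.
Let General R play Up with probability p. Expected payoff against 1: (-8)p + 7(1−p) = −15p + 7; against 2: 7p + (-2)(1−p) = 9p − 2.
Setting these equal: −15p + 7 = 9p − 2 ⇒ −24p = -9 ⇒ p = 3/8, and the value is (-15)·(3/8) + 7 = 11/8.
For General C: with q = P(1), equating Up's and Down's payoffs gives −15q + 7 = 9q − 2 ⇒ q = 3/8.

5/8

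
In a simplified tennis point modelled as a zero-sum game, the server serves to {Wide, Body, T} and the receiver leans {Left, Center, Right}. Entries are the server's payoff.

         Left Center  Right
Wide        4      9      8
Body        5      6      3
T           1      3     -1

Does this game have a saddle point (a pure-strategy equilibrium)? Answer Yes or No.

No

Row minima: Wide → 4, Body → 3, T → -1; maximin = 4.
Column maxima: Left → 5, Center → 9, Right → 8; minimax = 5.
4 ≠ 5, so no pure-strategy equilibrium exists.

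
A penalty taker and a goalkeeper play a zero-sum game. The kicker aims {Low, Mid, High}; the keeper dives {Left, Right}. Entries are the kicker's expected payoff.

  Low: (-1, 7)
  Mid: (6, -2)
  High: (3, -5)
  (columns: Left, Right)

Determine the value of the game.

Row minima: Low → -1, Mid → -2, High → -5; maximin = -1.
Column maxima: Left → 6, Right → 7; minimax = 6.
-1 ≠ 6, so there is no saddle point; optimal play is mixed.
High is strictly dominated by Mid, so the kicker never plays it.
On the remaining 2×2 (Low, Mid vs Left, Right):
Let the kicker play Low with probability p. Expected payoff against Left: (-1)p + 6(1−p) = −7p + 6; against Right: 7p + (-2)(1−p) = 9p − 2.
Setting these equal: −7p + 6 = 9p − 2 ⇒ −16p = -8 ⇒ p = 1/2, and the value is (-7)·(1/2) + 6 = 5/2.
For the keeper: with q = P(Left), equating Low's and Mid's payoffs gives −8q + 7 = 8q − 2 ⇒ q = 9/16.

5/2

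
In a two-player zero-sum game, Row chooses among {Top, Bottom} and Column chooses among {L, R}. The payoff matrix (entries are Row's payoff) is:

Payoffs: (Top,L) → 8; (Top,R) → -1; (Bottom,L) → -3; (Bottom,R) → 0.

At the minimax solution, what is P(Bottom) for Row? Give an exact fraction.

Row minima: Top → -1, Bottom → -3; maximin = -1.
Column maxima: L → 8, R → 0; minimax = 0.
-1 ≠ 0, so there is no saddle point; optimal play is mixed.
Let Row play Top with probability p. Expected payoff against L: 8p + (-3)(1−p) = 11p − 3; against R: (-1)p + 0(1−p) = −p.
Setting these equal: 11p − 3 = −p ⇒ 12p = 3 ⇒ p = 1/4, and the value is (11)·(1/4) − 3 = -1/4.
For Column: with q = P(L), equating Top's and Bottom's payoffs gives 9q − 1 = −3q ⇒ q = 1/12.

3/4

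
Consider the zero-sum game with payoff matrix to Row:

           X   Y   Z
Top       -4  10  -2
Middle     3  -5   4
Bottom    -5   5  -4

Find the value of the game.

5/11

Row minima: Top → -4, Middle → -5, Bottom → -5; maximin = -4.
Column maxima: X → 3, Y → 10, Z → 4; minimax = 3.
-4 ≠ 3, so there is no saddle point; optimal play is mixed.
Bottom is strictly dominated by Top, so Row never plays it.
Z is strictly dominated by X (it gives Row strictly more in every row), so Column never plays it.
On the remaining 2×2 (Top, Middle vs X, Y):
Let Row play Top with probability p. Expected payoff against X: (-4)p + 3(1−p) = −7p + 3; against Y: 10p + (-5)(1−p) = 15p − 5.
Setting these equal: −7p + 3 = 15p − 5 ⇒ −22p = -8 ⇒ p = 4/11, and the value is (-7)·(4/11) + 3 = 5/11.
For Column: with q = P(X), equating Top's and Middle's payoffs gives −14q + 10 = 8q − 5 ⇒ q = 15/22.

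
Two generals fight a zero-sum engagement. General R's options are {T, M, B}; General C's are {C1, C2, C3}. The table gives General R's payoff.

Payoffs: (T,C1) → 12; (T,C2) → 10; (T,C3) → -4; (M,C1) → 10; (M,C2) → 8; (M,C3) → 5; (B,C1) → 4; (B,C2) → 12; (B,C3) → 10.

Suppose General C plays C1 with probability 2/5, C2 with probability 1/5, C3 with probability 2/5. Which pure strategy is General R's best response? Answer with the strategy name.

B

Expected payoff of T: (2/5)·12 + (1/5)·10 + (2/5)·(-4) = 26/5.
Expected payoff of M: (2/5)·10 + (1/5)·8 + (2/5)·5 = 38/5.
Expected payoff of B: (2/5)·4 + (1/5)·12 + (2/5)·10 = 8.
The largest is 8, so General R's best response is B.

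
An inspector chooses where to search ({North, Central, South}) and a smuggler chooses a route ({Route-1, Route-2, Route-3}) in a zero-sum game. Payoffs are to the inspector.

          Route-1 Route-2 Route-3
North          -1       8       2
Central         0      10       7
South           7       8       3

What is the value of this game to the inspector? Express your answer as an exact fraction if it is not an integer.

Row minima: North → -1, Central → 0, South → 3; maximin = 3.
Column maxima: Route-1 → 7, Route-2 → 10, Route-3 → 7; minimax = 7.
3 ≠ 7, so there is no saddle point; optimal play is mixed.
North is strictly dominated by Central, so the inspector never plays it.
Route-2 is strictly dominated by Route-1 (it gives the inspector strictly more in every row), so the smuggler never plays it.
On the remaining 2×2 (Central, South vs Route-1, Route-3):
Let the inspector play Central with probability p. Expected payoff against Route-1: 0p + 7(1−p) = −7p + 7; against Route-3: 7p + 3(1−p) = 4p + 3.
Setting these equal: −7p + 7 = 4p + 3 ⇒ −11p = -4 ⇒ p = 4/11, and the value is (-7)·(4/11) + 7 = 49/11.
For the smuggler: with q = P(Route-1), equating Central's and South's payoffs gives −7q + 7 = 4q + 3 ⇒ q = 4/11.

49/11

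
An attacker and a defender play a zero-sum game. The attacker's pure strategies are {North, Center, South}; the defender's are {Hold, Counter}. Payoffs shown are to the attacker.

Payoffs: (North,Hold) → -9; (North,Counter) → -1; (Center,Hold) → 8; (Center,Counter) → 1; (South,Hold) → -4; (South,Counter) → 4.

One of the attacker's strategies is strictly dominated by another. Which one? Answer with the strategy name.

North

Center gives a strictly higher payoff than North against every column: 8 > -9, 1 > -1.
So North is strictly dominated and the attacker never plays it.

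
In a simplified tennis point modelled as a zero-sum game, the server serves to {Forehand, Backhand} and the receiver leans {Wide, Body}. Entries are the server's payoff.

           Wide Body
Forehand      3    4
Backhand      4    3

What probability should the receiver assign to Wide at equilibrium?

1/2

Row minima: Forehand → 3, Backhand → 3; maximin = 3.
Column maxima: Wide → 4, Body → 4; minimax = 4.
3 ≠ 4, so there is no saddle point; optimal play is mixed.
Let the server play Forehand with probability p. Expected payoff against Wide: 3p + 4(1−p) = −p + 4; against Body: 4p + 3(1−p) = p + 3.
Setting these equal: −p + 4 = p + 3 ⇒ −2p = -1 ⇒ p = 1/2, and the value is (-1)·(1/2) + 4 = 7/2.
For the receiver: with q = P(Wide), equating Forehand's and Backhand's payoffs gives −q + 4 = q + 3 ⇒ q = 1/2.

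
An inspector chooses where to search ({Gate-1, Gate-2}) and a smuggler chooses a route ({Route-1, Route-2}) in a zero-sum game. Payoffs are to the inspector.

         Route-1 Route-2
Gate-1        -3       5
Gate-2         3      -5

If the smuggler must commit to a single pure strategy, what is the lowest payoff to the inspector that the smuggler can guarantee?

Column maxima: Route-1 → 3, Route-2 → 5.
The smallest of these is 3.

3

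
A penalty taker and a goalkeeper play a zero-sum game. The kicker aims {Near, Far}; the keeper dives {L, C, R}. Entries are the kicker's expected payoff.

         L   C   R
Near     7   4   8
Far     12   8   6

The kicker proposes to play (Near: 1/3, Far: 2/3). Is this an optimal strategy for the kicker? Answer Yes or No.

Against L this mix gives (1/3)·7 + (2/3)·12 = 31/3.
Against C this mix gives (1/3)·4 + (2/3)·8 = 20/3.
Against R this mix gives (1/3)·8 + (2/3)·6 = 20/3.
All of the keeper's active replies (C, R) yield 20/3, and no column does worse for the kicker. The mix makes the keeper indifferent and guarantees 20/3, so it is optimal.

Yes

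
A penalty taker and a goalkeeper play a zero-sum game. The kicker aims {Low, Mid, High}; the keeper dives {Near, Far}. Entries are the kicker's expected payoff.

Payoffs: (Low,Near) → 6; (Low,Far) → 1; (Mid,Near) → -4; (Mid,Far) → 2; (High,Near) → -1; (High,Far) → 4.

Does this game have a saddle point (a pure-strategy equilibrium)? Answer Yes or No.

No

Row minima: Low → 1, Mid → -4, High → -1; maximin = 1.
Column maxima: Near → 6, Far → 4; minimax = 4.
1 ≠ 4, so no pure-strategy equilibrium exists.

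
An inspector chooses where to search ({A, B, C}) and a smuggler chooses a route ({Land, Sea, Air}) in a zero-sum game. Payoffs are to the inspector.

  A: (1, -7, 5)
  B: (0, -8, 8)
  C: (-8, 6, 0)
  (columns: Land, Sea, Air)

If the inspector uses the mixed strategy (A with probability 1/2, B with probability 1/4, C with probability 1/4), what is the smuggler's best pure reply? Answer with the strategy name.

If the smuggler plays Land, the inspector's expected payoff is (1/2)·1 + (1/4)·0 + (1/4)·(-8) = -3/2.
If the smuggler plays Sea, the inspector's expected payoff is (1/2)·(-7) + (1/4)·(-8) + (1/4)·6 = -4.
If the smuggler plays Air, the inspector's expected payoff is (1/2)·5 + (1/4)·8 + (1/4)·0 = 9/2.
The smuggler minimizes the inspector's payoff; the smallest is -4, so the best response is Sea.

Sea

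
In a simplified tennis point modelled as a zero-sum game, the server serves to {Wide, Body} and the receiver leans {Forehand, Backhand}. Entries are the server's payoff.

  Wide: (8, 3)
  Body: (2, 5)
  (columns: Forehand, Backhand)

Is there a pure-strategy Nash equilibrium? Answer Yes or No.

Row minima: Wide → 3, Body → 2; maximin = 3.
Column maxima: Forehand → 8, Backhand → 5; minimax = 5.
3 ≠ 5, so no pure-strategy equilibrium exists.

No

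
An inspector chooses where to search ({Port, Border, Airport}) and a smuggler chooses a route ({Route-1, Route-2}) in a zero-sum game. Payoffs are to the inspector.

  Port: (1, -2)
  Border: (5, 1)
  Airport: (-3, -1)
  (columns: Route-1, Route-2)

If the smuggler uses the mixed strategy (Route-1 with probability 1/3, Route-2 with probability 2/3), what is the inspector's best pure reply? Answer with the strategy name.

Border

Expected payoff of Port: (1/3)·1 + (2/3)·(-2) = -1.
Expected payoff of Border: (1/3)·5 + (2/3)·1 = 7/3.
Expected payoff of Airport: (1/3)·(-3) + (2/3)·(-1) = -5/3.
The largest is 7/3, so the inspector's best response is Border.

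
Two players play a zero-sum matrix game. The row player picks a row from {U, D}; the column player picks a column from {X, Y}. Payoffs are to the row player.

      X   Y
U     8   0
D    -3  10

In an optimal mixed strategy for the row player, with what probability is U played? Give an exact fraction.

13/21

Row minima: U → 0, D → -3; maximin = 0.
Column maxima: X → 8, Y → 10; minimax = 8.
0 ≠ 8, so there is no saddle point; optimal play is mixed.
Let the row player play U with probability p. Expected payoff against X: 8p + (-3)(1−p) = 11p − 3; against Y: 0p + 10(1−p) = −10p + 10.
Setting these equal: 11p − 3 = −10p + 10 ⇒ 21p = 13 ⇒ p = 13/21, and the value is (11)·(13/21) − 3 = 80/21.
For the column player: with q = P(X), equating U's and D's payoffs gives 8q = −13q + 10 ⇒ q = 10/21.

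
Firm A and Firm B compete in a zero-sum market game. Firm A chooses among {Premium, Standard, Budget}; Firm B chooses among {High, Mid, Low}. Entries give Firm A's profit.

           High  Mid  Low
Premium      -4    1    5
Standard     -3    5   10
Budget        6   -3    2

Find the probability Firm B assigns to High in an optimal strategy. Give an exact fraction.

8/17

Row minima: Premium → -4, Standard → -3, Budget → -3; maximin = -3.
Column maxima: High → 6, Mid → 5, Low → 10; minimax = 5.
-3 ≠ 5, so there is no saddle point; optimal play is mixed.
Premium is strictly dominated by Standard, so Firm A never plays it.
Low is strictly dominated by Mid (it gives Firm A strictly more in every row), so Firm B never plays it.
On the remaining 2×2 (Standard, Budget vs High, Mid):
Let Firm A play Standard with probability p. Expected payoff against High: (-3)p + 6(1−p) = −9p + 6; against Mid: 5p + (-3)(1−p) = 8p − 3.
Setting these equal: −9p + 6 = 8p − 3 ⇒ −17p = -9 ⇒ p = 9/17, and the value is (-9)·(9/17) + 6 = 21/17.
For Firm B: with q = P(High), equating Standard's and Budget's payoffs gives −8q + 5 = 9q − 3 ⇒ q = 8/17.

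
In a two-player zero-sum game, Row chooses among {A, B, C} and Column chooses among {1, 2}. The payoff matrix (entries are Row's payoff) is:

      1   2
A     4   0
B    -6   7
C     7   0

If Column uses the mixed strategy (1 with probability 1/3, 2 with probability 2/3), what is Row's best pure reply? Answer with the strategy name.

Expected payoff of A: (1/3)·4 + (2/3)·0 = 4/3.
Expected payoff of B: (1/3)·(-6) + (2/3)·7 = 8/3.
Expected payoff of C: (1/3)·7 + (2/3)·0 = 7/3.
The largest is 8/3, so Row's best response is B.

B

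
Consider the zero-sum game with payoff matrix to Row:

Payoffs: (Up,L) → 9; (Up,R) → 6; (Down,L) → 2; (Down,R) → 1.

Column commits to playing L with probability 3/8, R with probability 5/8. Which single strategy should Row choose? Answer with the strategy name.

Up

Expected payoff of Up: (3/8)·9 + (5/8)·6 = 57/8.
Expected payoff of Down: (3/8)·2 + (5/8)·1 = 11/8.
The largest is 57/8, so Row's best response is Up.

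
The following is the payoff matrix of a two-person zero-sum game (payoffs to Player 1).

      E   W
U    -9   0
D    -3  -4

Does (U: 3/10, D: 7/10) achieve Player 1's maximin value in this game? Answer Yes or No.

No

Against E this mix gives (3/10)·(-9) + (7/10)·(-3) = -24/5.
Against W this mix gives (3/10)·0 + (7/10)·(-4) = -14/5.
Player 2 will play E, holding Player 1 to -24/5. Shifting weight toward the row that does better against E would raise this floor (the equalizing mix achieves -18/5 against both E and W), so the proposed strategy is not optimal.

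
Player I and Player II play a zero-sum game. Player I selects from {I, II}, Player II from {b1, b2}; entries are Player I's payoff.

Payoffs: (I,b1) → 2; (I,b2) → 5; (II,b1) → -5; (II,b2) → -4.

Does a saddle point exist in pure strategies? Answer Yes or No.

Yes

Row minima: I → 2, II → -5; maximin = 2.
Column maxima: b1 → 2, b2 → 5; minimax = 2.
maximin = minimax = 2, so a saddle point exists.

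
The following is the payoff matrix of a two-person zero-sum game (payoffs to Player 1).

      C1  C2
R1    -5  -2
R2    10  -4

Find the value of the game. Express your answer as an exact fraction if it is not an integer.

-40/17

Row minima: R1 → -5, R2 → -4; maximin = -4.
Column maxima: C1 → 10, C2 → -2; minimax = -2.
-4 ≠ -2, so there is no saddle point; optimal play is mixed.
Let Player 1 play R1 with probability p. Expected payoff against C1: (-5)p + 10(1−p) = −15p + 10; against C2: (-2)p + (-4)(1−p) = 2p − 4.
Setting these equal: −15p + 10 = 2p − 4 ⇒ −17p = -14 ⇒ p = 14/17, and the value is (-15)·(14/17) + 10 = -40/17.
For Player 2: with q = P(C1), equating R1's and R2's payoffs gives −3q − 2 = 14q − 4 ⇒ q = 2/17.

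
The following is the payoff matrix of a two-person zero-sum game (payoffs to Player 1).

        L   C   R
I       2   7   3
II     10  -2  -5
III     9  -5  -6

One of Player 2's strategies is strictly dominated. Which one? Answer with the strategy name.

C

R holds Player 1's payoff strictly below C in every row: 3 < 7, -5 < -2, -6 < -5.
So C is strictly dominated for Player 2.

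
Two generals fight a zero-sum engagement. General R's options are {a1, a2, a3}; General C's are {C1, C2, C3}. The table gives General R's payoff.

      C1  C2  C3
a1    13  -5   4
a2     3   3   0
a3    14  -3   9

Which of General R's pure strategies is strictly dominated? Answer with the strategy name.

a1

a3 gives a strictly higher payoff than a1 against every column: 14 > 13, -3 > -5, 9 > 4.
So a1 is strictly dominated and General R never plays it.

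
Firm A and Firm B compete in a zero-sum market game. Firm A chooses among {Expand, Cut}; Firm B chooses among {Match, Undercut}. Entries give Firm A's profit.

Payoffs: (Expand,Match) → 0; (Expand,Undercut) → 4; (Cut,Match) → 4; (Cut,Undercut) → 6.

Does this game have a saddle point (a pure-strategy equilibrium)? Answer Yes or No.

Yes

Row minima: Expand → 0, Cut → 4; maximin = 4.
Column maxima: Match → 4, Undercut → 6; minimax = 4.
maximin = minimax = 4, so a saddle point exists.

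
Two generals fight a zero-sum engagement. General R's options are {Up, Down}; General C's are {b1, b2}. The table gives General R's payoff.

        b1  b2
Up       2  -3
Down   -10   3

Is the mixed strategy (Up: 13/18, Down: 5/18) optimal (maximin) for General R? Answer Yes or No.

Yes

Against b1 this mix gives (13/18)·2 + (5/18)·(-10) = -4/3.
Against b2 this mix gives (13/18)·(-3) + (5/18)·3 = -4/3.
All of General C's active replies (b1, b2) yield -4/3, and no column does worse for General R. The mix makes General C indifferent and guarantees -4/3, so it is optimal.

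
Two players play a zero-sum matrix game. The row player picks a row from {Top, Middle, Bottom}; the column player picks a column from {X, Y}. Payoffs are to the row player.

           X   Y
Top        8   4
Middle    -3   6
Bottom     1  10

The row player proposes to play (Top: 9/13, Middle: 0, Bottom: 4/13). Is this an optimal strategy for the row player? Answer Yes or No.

Yes

Against X this mix gives (9/13)·8 + (4/13)·1 = 76/13.
Against Y this mix gives (9/13)·4 + (4/13)·10 = 76/13.
All of the column player's active replies (X, Y) yield 76/13, and no column does worse for the row player. The mix makes the column player indifferent and guarantees 76/13, so it is optimal.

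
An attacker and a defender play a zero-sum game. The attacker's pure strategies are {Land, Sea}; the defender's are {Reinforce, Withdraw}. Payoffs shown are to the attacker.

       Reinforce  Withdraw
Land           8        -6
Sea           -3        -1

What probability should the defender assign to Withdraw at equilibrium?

Row minima: Land → -6, Sea → -3; maximin = -3.
Column maxima: Reinforce → 8, Withdraw → -1; minimax = -1.
-3 ≠ -1, so there is no saddle point; optimal play is mixed.
Let the attacker play Land with probability p. Expected payoff against Reinforce: 8p + (-3)(1−p) = 11p − 3; against Withdraw: (-6)p + (-1)(1−p) = −5p − 1.
Setting these equal: 11p − 3 = −5p − 1 ⇒ 16p = 2 ⇒ p = 1/8, and the value is (11)·(1/8) − 3 = -13/8.
For the defender: with q = P(Reinforce), equating Land's and Sea's payoffs gives 14q − 6 = −2q − 1 ⇒ q = 5/16.

11/16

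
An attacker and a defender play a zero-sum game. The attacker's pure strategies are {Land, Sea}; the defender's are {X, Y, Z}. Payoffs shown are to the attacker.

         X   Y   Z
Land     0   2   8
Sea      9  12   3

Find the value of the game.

Row minima: Land → 0, Sea → 3; maximin = 3.
Column maxima: X → 9, Y → 12, Z → 8; minimax = 8.
3 ≠ 8, so there is no saddle point; optimal play is mixed.
Y is strictly dominated by X (it gives the attacker strictly more in every row), so the defender never plays it.
On the remaining 2×2 (Land, Sea vs X, Z):
Let the attacker play Land with probability p. Expected payoff against X: 0p + 9(1−p) = −9p + 9; against Z: 8p + 3(1−p) = 5p + 3.
Setting these equal: −9p + 9 = 5p + 3 ⇒ −14p = -6 ⇒ p = 3/7, and the value is (-9)·(3/7) + 9 = 36/7.
For the defender: with q = P(X), equating Land's and Sea's payoffs gives −8q + 8 = 6q + 3 ⇒ q = 5/14.

36/7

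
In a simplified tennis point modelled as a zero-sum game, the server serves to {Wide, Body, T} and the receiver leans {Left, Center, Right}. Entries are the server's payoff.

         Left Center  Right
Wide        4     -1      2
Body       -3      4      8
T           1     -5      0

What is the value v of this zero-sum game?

Row minima: Wide → -1, Body → -3, T → -5; maximin = -1.
Column maxima: Left → 4, Center → 4, Right → 8; minimax = 4.
-1 ≠ 4, so there is no saddle point; optimal play is mixed.
T is strictly dominated by Wide, so the server never plays it.
Right is strictly dominated by Center (it gives the server strictly more in every row), so the receiver never plays it.
On the remaining 2×2 (Wide, Body vs Left, Center):
Let the server play Wide with probability p. Expected payoff against Left: 4p + (-3)(1−p) = 7p − 3; against Center: (-1)p + 4(1−p) = −5p + 4.
Setting these equal: 7p − 3 = −5p + 4 ⇒ 12p = 7 ⇒ p = 7/12, and the value is (7)·(7/12) − 3 = 13/12.
For the receiver: with q = P(Left), equating Wide's and Body's payoffs gives 5q − 1 = −7q + 4 ⇒ q = 5/12.

13/12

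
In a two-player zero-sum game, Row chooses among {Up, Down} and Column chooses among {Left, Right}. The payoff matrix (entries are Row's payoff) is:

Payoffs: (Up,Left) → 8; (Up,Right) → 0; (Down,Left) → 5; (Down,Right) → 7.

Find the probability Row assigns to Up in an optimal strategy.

1/5

Row minima: Up → 0, Down → 5; maximin = 5.
Column maxima: Left → 8, Right → 7; minimax = 7.
5 ≠ 7, so there is no saddle point; optimal play is mixed.
Let Row play Up with probability p. Expected payoff against Left: 8p + 5(1−p) = 3p + 5; against Right: 0p + 7(1−p) = −7p + 7.
Setting these equal: 3p + 5 = −7p + 7 ⇒ 10p = 2 ⇒ p = 1/5, and the value is (3)·(1/5) + 5 = 28/5.
For Column: with q = P(Left), equating Up's and Down's payoffs gives 8q = −2q + 7 ⇒ q = 7/10.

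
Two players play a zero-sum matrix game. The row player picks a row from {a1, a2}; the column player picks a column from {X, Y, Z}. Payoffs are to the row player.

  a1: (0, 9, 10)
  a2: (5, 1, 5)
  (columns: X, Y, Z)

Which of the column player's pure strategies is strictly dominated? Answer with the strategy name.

Y holds the row player's payoff strictly below Z in every row: 9 < 10, 1 < 5.
So Z is strictly dominated for the column player.

Z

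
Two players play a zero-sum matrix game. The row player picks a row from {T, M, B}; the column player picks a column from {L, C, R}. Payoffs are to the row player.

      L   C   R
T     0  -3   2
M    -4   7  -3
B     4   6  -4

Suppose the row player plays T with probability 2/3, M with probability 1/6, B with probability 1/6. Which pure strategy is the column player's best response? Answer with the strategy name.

L

If the column player plays L, the row player's expected payoff is (2/3)·0 + (1/6)·(-4) + (1/6)·4 = 0.
If the column player plays C, the row player's expected payoff is (2/3)·(-3) + (1/6)·7 + (1/6)·6 = 1/6.
If the column player plays R, the row player's expected payoff is (2/3)·2 + (1/6)·(-3) + (1/6)·(-4) = 1/6.
The column player minimizes the row player's payoff; the smallest is 0, so the best response is L.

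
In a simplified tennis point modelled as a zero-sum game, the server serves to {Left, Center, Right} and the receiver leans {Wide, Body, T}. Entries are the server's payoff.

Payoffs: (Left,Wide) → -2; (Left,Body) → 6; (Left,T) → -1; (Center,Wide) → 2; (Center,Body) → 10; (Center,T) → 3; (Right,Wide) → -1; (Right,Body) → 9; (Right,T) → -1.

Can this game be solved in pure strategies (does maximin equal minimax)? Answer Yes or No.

Yes

Row minima: Left → -2, Center → 2, Right → -1; maximin = 2.
Column maxima: Wide → 2, Body → 10, T → 3; minimax = 2.
maximin = minimax = 2, so a saddle point exists.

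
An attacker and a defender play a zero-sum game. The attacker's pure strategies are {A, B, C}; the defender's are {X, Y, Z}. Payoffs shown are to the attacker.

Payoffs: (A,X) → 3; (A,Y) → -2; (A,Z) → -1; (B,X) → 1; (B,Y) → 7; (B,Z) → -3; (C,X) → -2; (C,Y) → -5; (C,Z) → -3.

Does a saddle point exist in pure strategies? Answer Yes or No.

No

Row minima: A → -2, B → -3, C → -5; maximin = -2.
Column maxima: X → 3, Y → 7, Z → -1; minimax = -1.
-2 ≠ -1, so no pure-strategy equilibrium exists.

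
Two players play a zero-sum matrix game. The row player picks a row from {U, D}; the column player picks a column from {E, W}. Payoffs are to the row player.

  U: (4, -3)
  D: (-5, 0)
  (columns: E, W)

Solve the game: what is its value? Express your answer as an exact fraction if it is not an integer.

-5/4

Row minima: U → -3, D → -5; maximin = -3.
Column maxima: E → 4, W → 0; minimax = 0.
-3 ≠ 0, so there is no saddle point; optimal play is mixed.
Let the row player play U with probability p. Expected payoff against E: 4p + (-5)(1−p) = 9p − 5; against W: (-3)p + 0(1−p) = −3p.
Setting these equal: 9p − 5 = −3p ⇒ 12p = 5 ⇒ p = 5/12, and the value is (9)·(5/12) − 5 = -5/4.
For the column player: with q = P(E), equating U's and D's payoffs gives 7q − 3 = −5q ⇒ q = 1/4.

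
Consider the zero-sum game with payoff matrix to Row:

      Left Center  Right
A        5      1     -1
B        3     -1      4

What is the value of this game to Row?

Row minima: A → -1, B → -1; maximin = -1.
Column maxima: Left → 5, Center → 1, Right → 4; minimax = 1.
-1 ≠ 1, so there is no saddle point; optimal play is mixed.
Left is strictly dominated by Center (it gives Row strictly more in every row), so Column never plays it.
On the remaining 2×2 (A, B vs Center, Right):
Let Row play A with probability p. Expected payoff against Center: 1p + (-1)(1−p) = 2p − 1; against Right: (-1)p + 4(1−p) = −5p + 4.
Setting these equal: 2p − 1 = −5p + 4 ⇒ 7p = 5 ⇒ p = 5/7, and the value is (2)·(5/7) − 1 = 3/7.
For Column: with q = P(Center), equating A's and B's payoffs gives 2q − 1 = −5q + 4 ⇒ q = 5/7.

3/7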